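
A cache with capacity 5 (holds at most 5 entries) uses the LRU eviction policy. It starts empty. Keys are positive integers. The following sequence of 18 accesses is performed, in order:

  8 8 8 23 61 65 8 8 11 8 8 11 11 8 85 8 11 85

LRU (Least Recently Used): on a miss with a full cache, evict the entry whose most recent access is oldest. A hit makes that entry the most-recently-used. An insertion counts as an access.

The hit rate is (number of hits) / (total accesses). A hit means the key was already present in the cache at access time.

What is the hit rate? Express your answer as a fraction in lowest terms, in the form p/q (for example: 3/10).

LRU simulation (capacity=5):
  1. access 8: MISS. Cache (LRU->MRU): [8]
  2. access 8: HIT. Cache (LRU->MRU): [8]
  3. access 8: HIT. Cache (LRU->MRU): [8]
  4. access 23: MISS. Cache (LRU->MRU): [8 23]
  5. access 61: MISS. Cache (LRU->MRU): [8 23 61]
  6. access 65: MISS. Cache (LRU->MRU): [8 23 61 65]
  7. access 8: HIT. Cache (LRU->MRU): [23 61 65 8]
  8. access 8: HIT. Cache (LRU->MRU): [23 61 65 8]
  9. access 11: MISS. Cache (LRU->MRU): [23 61 65 8 11]
  10. access 8: HIT. Cache (LRU->MRU): [23 61 65 11 8]
  11. access 8: HIT. Cache (LRU->MRU): [23 61 65 11 8]
  12. access 11: HIT. Cache (LRU->MRU): [23 61 65 8 11]
  13. access 11: HIT. Cache (LRU->MRU): [23 61 65 8 11]
  14. access 8: HIT. Cache (LRU->MRU): [23 61 65 11 8]
  15. access 85: MISS, evict 23. Cache (LRU->MRU): [61 65 11 8 85]
  16. access 8: HIT. Cache (LRU->MRU): [61 65 11 85 8]
  17. access 11: HIT. Cache (LRU->MRU): [61 65 85 8 11]
  18. access 85: HIT. Cache (LRU->MRU): [61 65 8 11 85]
Total: 12 hits, 6 misses, 1 evictions

Hit rate = 12/18 = 2/3

Answer: 2/3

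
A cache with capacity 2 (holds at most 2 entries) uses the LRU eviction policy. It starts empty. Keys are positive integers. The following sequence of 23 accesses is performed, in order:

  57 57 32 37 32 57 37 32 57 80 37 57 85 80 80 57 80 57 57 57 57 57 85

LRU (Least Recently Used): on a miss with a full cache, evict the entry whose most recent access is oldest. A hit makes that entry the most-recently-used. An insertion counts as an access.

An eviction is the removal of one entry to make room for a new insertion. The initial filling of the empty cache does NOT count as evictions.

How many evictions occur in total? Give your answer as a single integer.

Answer: 12

Derivation:
LRU simulation (capacity=2):
  1. access 57: MISS. Cache (LRU->MRU): [57]
  2. access 57: HIT. Cache (LRU->MRU): [57]
  3. access 32: MISS. Cache (LRU->MRU): [57 32]
  4. access 37: MISS, evict 57. Cache (LRU->MRU): [32 37]
  5. access 32: HIT. Cache (LRU->MRU): [37 32]
  6. access 57: MISS, evict 37. Cache (LRU->MRU): [32 57]
  7. access 37: MISS, evict 32. Cache (LRU->MRU): [57 37]
  8. access 32: MISS, evict 57. Cache (LRU->MRU): [37 32]
  9. access 57: MISS, evict 37. Cache (LRU->MRU): [32 57]
  10. access 80: MISS, evict 32. Cache (LRU->MRU): [57 80]
  11. access 37: MISS, evict 57. Cache (LRU->MRU): [80 37]
  12. access 57: MISS, evict 80. Cache (LRU->MRU): [37 57]
  13. access 85: MISS, evict 37. Cache (LRU->MRU): [57 85]
  14. access 80: MISS, evict 57. Cache (LRU->MRU): [85 80]
  15. access 80: HIT. Cache (LRU->MRU): [85 80]
  16. access 57: MISS, evict 85. Cache (LRU->MRU): [80 57]
  17. access 80: HIT. Cache (LRU->MRU): [57 80]
  18. access 57: HIT. Cache (LRU->MRU): [80 57]
  19. access 57: HIT. Cache (LRU->MRU): [80 57]
  20. access 57: HIT. Cache (LRU->MRU): [80 57]
  21. access 57: HIT. Cache (LRU->MRU): [80 57]
  22. access 57: HIT. Cache (LRU->MRU): [80 57]
  23. access 85: MISS, evict 80. Cache (LRU->MRU): [57 85]
Total: 9 hits, 14 misses, 12 evictions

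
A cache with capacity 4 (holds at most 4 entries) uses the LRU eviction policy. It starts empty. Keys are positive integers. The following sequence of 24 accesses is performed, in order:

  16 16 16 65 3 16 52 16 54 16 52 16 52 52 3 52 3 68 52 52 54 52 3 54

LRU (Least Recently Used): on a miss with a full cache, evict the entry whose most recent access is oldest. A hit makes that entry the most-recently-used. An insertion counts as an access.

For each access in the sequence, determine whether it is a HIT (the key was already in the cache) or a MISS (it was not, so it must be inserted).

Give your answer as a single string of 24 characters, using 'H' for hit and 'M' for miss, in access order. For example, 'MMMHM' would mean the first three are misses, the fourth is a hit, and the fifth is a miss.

Answer: MHHMMHMHMHHHHHHHHMHHMHHH

Derivation:
LRU simulation (capacity=4):
  1. access 16: MISS. Cache (LRU->MRU): [16]
  2. access 16: HIT. Cache (LRU->MRU): [16]
  3. access 16: HIT. Cache (LRU->MRU): [16]
  4. access 65: MISS. Cache (LRU->MRU): [16 65]
  5. access 3: MISS. Cache (LRU->MRU): [16 65 3]
  6. access 16: HIT. Cache (LRU->MRU): [65 3 16]
  7. access 52: MISS. Cache (LRU->MRU): [65 3 16 52]
  8. access 16: HIT. Cache (LRU->MRU): [65 3 52 16]
  9. access 54: MISS, evict 65. Cache (LRU->MRU): [3 52 16 54]
  10. access 16: HIT. Cache (LRU->MRU): [3 52 54 16]
  11. access 52: HIT. Cache (LRU->MRU): [3 54 16 52]
  12. access 16: HIT. Cache (LRU->MRU): [3 54 52 16]
  13. access 52: HIT. Cache (LRU->MRU): [3 54 16 52]
  14. access 52: HIT. Cache (LRU->MRU): [3 54 16 52]
  15. access 3: HIT. Cache (LRU->MRU): [54 16 52 3]
  16. access 52: HIT. Cache (LRU->MRU): [54 16 3 52]
  17. access 3: HIT. Cache (LRU->MRU): [54 16 52 3]
  18. access 68: MISS, evict 54. Cache (LRU->MRU): [16 52 3 68]
  19. access 52: HIT. Cache (LRU->MRU): [16 3 68 52]
  20. access 52: HIT. Cache (LRU->MRU): [16 3 68 52]
  21. access 54: MISS, evict 16. Cache (LRU->MRU): [3 68 52 54]
  22. access 52: HIT. Cache (LRU->MRU): [3 68 54 52]
  23. access 3: HIT. Cache (LRU->MRU): [68 54 52 3]
  24. access 54: HIT. Cache (LRU->MRU): [68 52 3 54]
Total: 17 hits, 7 misses, 3 evictions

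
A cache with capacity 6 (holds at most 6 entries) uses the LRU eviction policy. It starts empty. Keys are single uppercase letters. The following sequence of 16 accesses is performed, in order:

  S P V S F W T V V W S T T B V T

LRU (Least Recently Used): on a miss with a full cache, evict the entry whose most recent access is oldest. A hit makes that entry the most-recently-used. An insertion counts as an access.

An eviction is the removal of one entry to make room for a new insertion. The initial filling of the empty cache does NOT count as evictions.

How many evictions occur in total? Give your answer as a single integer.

LRU simulation (capacity=6):
  1. access S: MISS. Cache (LRU->MRU): [S]
  2. access P: MISS. Cache (LRU->MRU): [S P]
  3. access V: MISS. Cache (LRU->MRU): [S P V]
  4. access S: HIT. Cache (LRU->MRU): [P V S]
  5. access F: MISS. Cache (LRU->MRU): [P V S F]
  6. access W: MISS. Cache (LRU->MRU): [P V S F W]
  7. access T: MISS. Cache (LRU->MRU): [P V S F W T]
  8. access V: HIT. Cache (LRU->MRU): [P S F W T V]
  9. access V: HIT. Cache (LRU->MRU): [P S F W T V]
  10. access W: HIT. Cache (LRU->MRU): [P S F T V W]
  11. access S: HIT. Cache (LRU->MRU): [P F T V W S]
  12. access T: HIT. Cache (LRU->MRU): [P F V W S T]
  13. access T: HIT. Cache (LRU->MRU): [P F V W S T]
  14. access B: MISS, evict P. Cache (LRU->MRU): [F V W S T B]
  15. access V: HIT. Cache (LRU->MRU): [F W S T B V]
  16. access T: HIT. Cache (LRU->MRU): [F W S B V T]
Total: 9 hits, 7 misses, 1 evictions

Answer: 1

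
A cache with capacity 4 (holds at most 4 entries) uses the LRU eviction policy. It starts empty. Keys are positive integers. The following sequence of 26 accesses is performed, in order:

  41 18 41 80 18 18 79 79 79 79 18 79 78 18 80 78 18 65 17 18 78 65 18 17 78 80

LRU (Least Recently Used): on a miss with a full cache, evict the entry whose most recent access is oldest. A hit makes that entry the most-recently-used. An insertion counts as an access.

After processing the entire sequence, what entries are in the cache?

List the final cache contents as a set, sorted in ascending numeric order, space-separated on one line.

LRU simulation (capacity=4):
  1. access 41: MISS. Cache (LRU->MRU): [41]
  2. access 18: MISS. Cache (LRU->MRU): [41 18]
  3. access 41: HIT. Cache (LRU->MRU): [18 41]
  4. access 80: MISS. Cache (LRU->MRU): [18 41 80]
  5. access 18: HIT. Cache (LRU->MRU): [41 80 18]
  6. access 18: HIT. Cache (LRU->MRU): [41 80 18]
  7. access 79: MISS. Cache (LRU->MRU): [41 80 18 79]
  8. access 79: HIT. Cache (LRU->MRU): [41 80 18 79]
  9. access 79: HIT. Cache (LRU->MRU): [41 80 18 79]
  10. access 79: HIT. Cache (LRU->MRU): [41 80 18 79]
  11. access 18: HIT. Cache (LRU->MRU): [41 80 79 18]
  12. access 79: HIT. Cache (LRU->MRU): [41 80 18 79]
  13. access 78: MISS, evict 41. Cache (LRU->MRU): [80 18 79 78]
  14. access 18: HIT. Cache (LRU->MRU): [80 79 78 18]
  15. access 80: HIT. Cache (LRU->MRU): [79 78 18 80]
  16. access 78: HIT. Cache (LRU->MRU): [79 18 80 78]
  17. access 18: HIT. Cache (LRU->MRU): [79 80 78 18]
  18. access 65: MISS, evict 79. Cache (LRU->MRU): [80 78 18 65]
  19. access 17: MISS, evict 80. Cache (LRU->MRU): [78 18 65 17]
  20. access 18: HIT. Cache (LRU->MRU): [78 65 17 18]
  21. access 78: HIT. Cache (LRU->MRU): [65 17 18 78]
  22. access 65: HIT. Cache (LRU->MRU): [17 18 78 65]
  23. access 18: HIT. Cache (LRU->MRU): [17 78 65 18]
  24. access 17: HIT. Cache (LRU->MRU): [78 65 18 17]
  25. access 78: HIT. Cache (LRU->MRU): [65 18 17 78]
  26. access 80: MISS, evict 65. Cache (LRU->MRU): [18 17 78 80]
Total: 18 hits, 8 misses, 4 evictions

Answer: 17 18 78 80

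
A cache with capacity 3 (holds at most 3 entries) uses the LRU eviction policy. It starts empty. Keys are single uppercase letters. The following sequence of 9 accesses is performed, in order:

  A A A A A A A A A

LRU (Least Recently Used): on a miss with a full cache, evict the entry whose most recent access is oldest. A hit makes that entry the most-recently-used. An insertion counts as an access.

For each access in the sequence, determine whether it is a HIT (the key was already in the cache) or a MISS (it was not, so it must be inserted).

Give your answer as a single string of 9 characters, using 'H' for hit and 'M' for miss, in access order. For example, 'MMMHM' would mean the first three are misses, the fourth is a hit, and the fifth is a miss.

Answer: MHHHHHHHH

Derivation:
LRU simulation (capacity=3):
  1. access A: MISS. Cache (LRU->MRU): [A]
  2. access A: HIT. Cache (LRU->MRU): [A]
  3. access A: HIT. Cache (LRU->MRU): [A]
  4. access A: HIT. Cache (LRU->MRU): [A]
  5. access A: HIT. Cache (LRU->MRU): [A]
  6. access A: HIT. Cache (LRU->MRU): [A]
  7. access A: HIT. Cache (LRU->MRU): [A]
  8. access A: HIT. Cache (LRU->MRU): [A]
  9. access A: HIT. Cache (LRU->MRU): [A]
Total: 8 hits, 1 misses, 0 evictions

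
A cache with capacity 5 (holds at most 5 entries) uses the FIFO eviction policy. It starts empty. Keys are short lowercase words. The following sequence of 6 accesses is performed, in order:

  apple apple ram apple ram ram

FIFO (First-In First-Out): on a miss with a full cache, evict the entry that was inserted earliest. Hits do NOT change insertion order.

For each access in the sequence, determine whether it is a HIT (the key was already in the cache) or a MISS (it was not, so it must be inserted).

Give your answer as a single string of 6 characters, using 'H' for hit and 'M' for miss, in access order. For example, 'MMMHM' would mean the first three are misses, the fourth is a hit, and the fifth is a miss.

FIFO simulation (capacity=5):
  1. access apple: MISS. Cache (old->new): [apple]
  2. access apple: HIT. Cache (old->new): [apple]
  3. access ram: MISS. Cache (old->new): [apple ram]
  4. access apple: HIT. Cache (old->new): [apple ram]
  5. access ram: HIT. Cache (old->new): [apple ram]
  6. access ram: HIT. Cache (old->new): [apple ram]
Total: 4 hits, 2 misses, 0 evictions

Answer: MHMHHH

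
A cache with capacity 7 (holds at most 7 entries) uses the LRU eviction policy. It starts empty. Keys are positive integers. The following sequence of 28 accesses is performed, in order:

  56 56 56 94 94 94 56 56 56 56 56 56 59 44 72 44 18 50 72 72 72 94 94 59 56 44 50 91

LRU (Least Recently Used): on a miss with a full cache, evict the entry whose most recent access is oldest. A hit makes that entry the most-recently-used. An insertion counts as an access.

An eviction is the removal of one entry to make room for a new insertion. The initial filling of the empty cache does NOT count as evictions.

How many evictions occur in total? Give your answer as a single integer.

Answer: 1

Derivation:
LRU simulation (capacity=7):
  1. access 56: MISS. Cache (LRU->MRU): [56]
  2. access 56: HIT. Cache (LRU->MRU): [56]
  3. access 56: HIT. Cache (LRU->MRU): [56]
  4. access 94: MISS. Cache (LRU->MRU): [56 94]
  5. access 94: HIT. Cache (LRU->MRU): [56 94]
  6. access 94: HIT. Cache (LRU->MRU): [56 94]
  7. access 56: HIT. Cache (LRU->MRU): [94 56]
  8. access 56: HIT. Cache (LRU->MRU): [94 56]
  9. access 56: HIT. Cache (LRU->MRU): [94 56]
  10. access 56: HIT. Cache (LRU->MRU): [94 56]
  11. access 56: HIT. Cache (LRU->MRU): [94 56]
  12. access 56: HIT. Cache (LRU->MRU): [94 56]
  13. access 59: MISS. Cache (LRU->MRU): [94 56 59]
  14. access 44: MISS. Cache (LRU->MRU): [94 56 59 44]
  15. access 72: MISS. Cache (LRU->MRU): [94 56 59 44 72]
  16. access 44: HIT. Cache (LRU->MRU): [94 56 59 72 44]
  17. access 18: MISS. Cache (LRU->MRU): [94 56 59 72 44 18]
  18. access 50: MISS. Cache (LRU->MRU): [94 56 59 72 44 18 50]
  19. access 72: HIT. Cache (LRU->MRU): [94 56 59 44 18 50 72]
  20. access 72: HIT. Cache (LRU->MRU): [94 56 59 44 18 50 72]
  21. access 72: HIT. Cache (LRU->MRU): [94 56 59 44 18 50 72]
  22. access 94: HIT. Cache (LRU->MRU): [56 59 44 18 50 72 94]
  23. access 94: HIT. Cache (LRU->MRU): [56 59 44 18 50 72 94]
  24. access 59: HIT. Cache (LRU->MRU): [56 44 18 50 72 94 59]
  25. access 56: HIT. Cache (LRU->MRU): [44 18 50 72 94 59 56]
  26. access 44: HIT. Cache (LRU->MRU): [18 50 72 94 59 56 44]
  27. access 50: HIT. Cache (LRU->MRU): [18 72 94 59 56 44 50]
  28. access 91: MISS, evict 18. Cache (LRU->MRU): [72 94 59 56 44 50 91]
Total: 20 hits, 8 misses, 1 evictions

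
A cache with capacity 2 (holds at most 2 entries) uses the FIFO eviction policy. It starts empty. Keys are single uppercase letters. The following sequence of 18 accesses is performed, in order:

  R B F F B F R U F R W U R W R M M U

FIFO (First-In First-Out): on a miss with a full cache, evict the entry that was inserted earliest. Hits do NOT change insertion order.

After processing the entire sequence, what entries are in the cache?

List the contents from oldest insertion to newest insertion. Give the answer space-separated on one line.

Answer: M U

Derivation:
FIFO simulation (capacity=2):
  1. access R: MISS. Cache (old->new): [R]
  2. access B: MISS. Cache (old->new): [R B]
  3. access F: MISS, evict R. Cache (old->new): [B F]
  4. access F: HIT. Cache (old->new): [B F]
  5. access B: HIT. Cache (old->new): [B F]
  6. access F: HIT. Cache (old->new): [B F]
  7. access R: MISS, evict B. Cache (old->new): [F R]
  8. access U: MISS, evict F. Cache (old->new): [R U]
  9. access F: MISS, evict R. Cache (old->new): [U F]
  10. access R: MISS, evict U. Cache (old->new): [F R]
  11. access W: MISS, evict F. Cache (old->new): [R W]
  12. access U: MISS, evict R. Cache (old->new): [W U]
  13. access R: MISS, evict W. Cache (old->new): [U R]
  14. access W: MISS, evict U. Cache (old->new): [R W]
  15. access R: HIT. Cache (old->new): [R W]
  16. access M: MISS, evict R. Cache (old->new): [W M]
  17. access M: HIT. Cache (old->new): [W M]
  18. access U: MISS, evict W. Cache (old->new): [M U]
Total: 5 hits, 13 misses, 11 evictions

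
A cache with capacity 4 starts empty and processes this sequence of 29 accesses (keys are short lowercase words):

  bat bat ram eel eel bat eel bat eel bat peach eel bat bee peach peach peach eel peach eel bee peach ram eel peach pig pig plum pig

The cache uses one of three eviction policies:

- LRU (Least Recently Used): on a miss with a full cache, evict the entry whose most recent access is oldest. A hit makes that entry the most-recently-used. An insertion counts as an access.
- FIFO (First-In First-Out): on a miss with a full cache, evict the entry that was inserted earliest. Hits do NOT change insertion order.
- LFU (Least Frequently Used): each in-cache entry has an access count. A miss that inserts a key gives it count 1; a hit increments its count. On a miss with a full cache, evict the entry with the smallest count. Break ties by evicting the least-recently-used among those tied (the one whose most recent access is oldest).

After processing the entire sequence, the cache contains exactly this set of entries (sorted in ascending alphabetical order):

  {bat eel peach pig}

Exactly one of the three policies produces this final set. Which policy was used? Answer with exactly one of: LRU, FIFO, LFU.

Simulating under each policy and comparing final sets:
  LRU: final set = {eel peach pig plum} -> differs
  FIFO: final set = {bee peach pig plum} -> differs
  LFU: final set = {bat eel peach pig} -> MATCHES target
Only LFU produces the target set.

Answer: LFU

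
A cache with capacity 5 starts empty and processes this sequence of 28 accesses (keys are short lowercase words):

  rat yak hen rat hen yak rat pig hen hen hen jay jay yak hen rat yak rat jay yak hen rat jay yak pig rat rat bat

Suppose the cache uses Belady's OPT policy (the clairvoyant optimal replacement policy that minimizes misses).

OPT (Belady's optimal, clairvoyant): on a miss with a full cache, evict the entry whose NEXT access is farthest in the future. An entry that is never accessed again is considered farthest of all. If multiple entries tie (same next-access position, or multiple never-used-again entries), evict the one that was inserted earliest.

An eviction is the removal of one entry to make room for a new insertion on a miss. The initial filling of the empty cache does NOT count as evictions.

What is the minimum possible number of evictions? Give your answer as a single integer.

OPT (Belady) simulation (capacity=5):
  1. access rat: MISS. Cache: [rat]
  2. access yak: MISS. Cache: [rat yak]
  3. access hen: MISS. Cache: [rat yak hen]
  4. access rat: HIT. Next use of rat: step 7. Cache: [rat yak hen]
  5. access hen: HIT. Next use of hen: step 9. Cache: [rat yak hen]
  6. access yak: HIT. Next use of yak: step 14. Cache: [rat yak hen]
  7. access rat: HIT. Next use of rat: step 16. Cache: [rat yak hen]
  8. access pig: MISS. Cache: [rat yak hen pig]
  9. access hen: HIT. Next use of hen: step 10. Cache: [rat yak hen pig]
  10. access hen: HIT. Next use of hen: step 11. Cache: [rat yak hen pig]
  11. access hen: HIT. Next use of hen: step 15. Cache: [rat yak hen pig]
  12. access jay: MISS. Cache: [rat yak hen pig jay]
  13. access jay: HIT. Next use of jay: step 19. Cache: [rat yak hen pig jay]
  14. access yak: HIT. Next use of yak: step 17. Cache: [rat yak hen pig jay]
  15. access hen: HIT. Next use of hen: step 21. Cache: [rat yak hen pig jay]
  16. access rat: HIT. Next use of rat: step 18. Cache: [rat yak hen pig jay]
  17. access yak: HIT. Next use of yak: step 20. Cache: [rat yak hen pig jay]
  18. access rat: HIT. Next use of rat: step 22. Cache: [rat yak hen pig jay]
  19. access jay: HIT. Next use of jay: step 23. Cache: [rat yak hen pig jay]
  20. access yak: HIT. Next use of yak: step 24. Cache: [rat yak hen pig jay]
  21. access hen: HIT. Next use of hen: never. Cache: [rat yak hen pig jay]
  22. access rat: HIT. Next use of rat: step 26. Cache: [rat yak hen pig jay]
  23. access jay: HIT. Next use of jay: never. Cache: [rat yak hen pig jay]
  24. access yak: HIT. Next use of yak: never. Cache: [rat yak hen pig jay]
  25. access pig: HIT. Next use of pig: never. Cache: [rat yak hen pig jay]
  26. access rat: HIT. Next use of rat: step 27. Cache: [rat yak hen pig jay]
  27. access rat: HIT. Next use of rat: never. Cache: [rat yak hen pig jay]
  28. access bat: MISS, evict rat (next use: never). Cache: [yak hen pig jay bat]
Total: 22 hits, 6 misses, 1 evictions

Answer: 1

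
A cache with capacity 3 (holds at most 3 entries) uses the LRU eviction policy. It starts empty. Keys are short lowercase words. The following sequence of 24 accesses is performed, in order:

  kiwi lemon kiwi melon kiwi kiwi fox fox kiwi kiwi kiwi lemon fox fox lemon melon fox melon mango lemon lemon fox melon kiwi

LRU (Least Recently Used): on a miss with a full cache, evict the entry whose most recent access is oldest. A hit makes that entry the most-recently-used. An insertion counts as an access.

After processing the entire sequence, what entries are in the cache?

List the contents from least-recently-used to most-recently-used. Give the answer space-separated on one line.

Answer: fox melon kiwi

Derivation:
LRU simulation (capacity=3):
  1. access kiwi: MISS. Cache (LRU->MRU): [kiwi]
  2. access lemon: MISS. Cache (LRU->MRU): [kiwi lemon]
  3. access kiwi: HIT. Cache (LRU->MRU): [lemon kiwi]
  4. access melon: MISS. Cache (LRU->MRU): [lemon kiwi melon]
  5. access kiwi: HIT. Cache (LRU->MRU): [lemon melon kiwi]
  6. access kiwi: HIT. Cache (LRU->MRU): [lemon melon kiwi]
  7. access fox: MISS, evict lemon. Cache (LRU->MRU): [melon kiwi fox]
  8. access fox: HIT. Cache (LRU->MRU): [melon kiwi fox]
  9. access kiwi: HIT. Cache (LRU->MRU): [melon fox kiwi]
  10. access kiwi: HIT. Cache (LRU->MRU): [melon fox kiwi]
  11. access kiwi: HIT. Cache (LRU->MRU): [melon fox kiwi]
  12. access lemon: MISS, evict melon. Cache (LRU->MRU): [fox kiwi lemon]
  13. access fox: HIT. Cache (LRU->MRU): [kiwi lemon fox]
  14. access fox: HIT. Cache (LRU->MRU): [kiwi lemon fox]
  15. access lemon: HIT. Cache (LRU->MRU): [kiwi fox lemon]
  16. access melon: MISS, evict kiwi. Cache (LRU->MRU): [fox lemon melon]
  17. access fox: HIT. Cache (LRU->MRU): [lemon melon fox]
  18. access melon: HIT. Cache (LRU->MRU): [lemon fox melon]
  19. access mango: MISS, evict lemon. Cache (LRU->MRU): [fox melon mango]
  20. access lemon: MISS, evict fox. Cache (LRU->MRU): [melon mango lemon]
  21. access lemon: HIT. Cache (LRU->MRU): [melon mango lemon]
  22. access fox: MISS, evict melon. Cache (LRU->MRU): [mango lemon fox]
  23. access melon: MISS, evict mango. Cache (LRU->MRU): [lemon fox melon]
  24. access kiwi: MISS, evict lemon. Cache (LRU->MRU): [fox melon kiwi]
Total: 13 hits, 11 misses, 8 evictions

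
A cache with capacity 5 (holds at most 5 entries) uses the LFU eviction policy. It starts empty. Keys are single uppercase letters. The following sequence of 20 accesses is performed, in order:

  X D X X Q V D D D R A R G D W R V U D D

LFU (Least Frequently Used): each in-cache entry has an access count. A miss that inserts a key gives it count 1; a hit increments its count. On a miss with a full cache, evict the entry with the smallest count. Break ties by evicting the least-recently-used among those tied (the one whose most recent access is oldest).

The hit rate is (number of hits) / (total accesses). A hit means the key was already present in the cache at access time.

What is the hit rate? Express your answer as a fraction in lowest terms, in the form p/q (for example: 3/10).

Answer: 1/2

Derivation:
LFU simulation (capacity=5):
  1. access X: MISS. Cache: [X(c=1)]
  2. access D: MISS. Cache: [X(c=1) D(c=1)]
  3. access X: HIT, count now 2. Cache: [D(c=1) X(c=2)]
  4. access X: HIT, count now 3. Cache: [D(c=1) X(c=3)]
  5. access Q: MISS. Cache: [D(c=1) Q(c=1) X(c=3)]
  6. access V: MISS. Cache: [D(c=1) Q(c=1) V(c=1) X(c=3)]
  7. access D: HIT, count now 2. Cache: [Q(c=1) V(c=1) D(c=2) X(c=3)]
  8. access D: HIT, count now 3. Cache: [Q(c=1) V(c=1) X(c=3) D(c=3)]
  9. access D: HIT, count now 4. Cache: [Q(c=1) V(c=1) X(c=3) D(c=4)]
  10. access R: MISS. Cache: [Q(c=1) V(c=1) R(c=1) X(c=3) D(c=4)]
  11. access A: MISS, evict Q(c=1). Cache: [V(c=1) R(c=1) A(c=1) X(c=3) D(c=4)]
  12. access R: HIT, count now 2. Cache: [V(c=1) A(c=1) R(c=2) X(c=3) D(c=4)]
  13. access G: MISS, evict V(c=1). Cache: [A(c=1) G(c=1) R(c=2) X(c=3) D(c=4)]
  14. access D: HIT, count now 5. Cache: [A(c=1) G(c=1) R(c=2) X(c=3) D(c=5)]
  15. access W: MISS, evict A(c=1). Cache: [G(c=1) W(c=1) R(c=2) X(c=3) D(c=5)]
  16. access R: HIT, count now 3. Cache: [G(c=1) W(c=1) X(c=3) R(c=3) D(c=5)]
  17. access V: MISS, evict G(c=1). Cache: [W(c=1) V(c=1) X(c=3) R(c=3) D(c=5)]
  18. access U: MISS, evict W(c=1). Cache: [V(c=1) U(c=1) X(c=3) R(c=3) D(c=5)]
  19. access D: HIT, count now 6. Cache: [V(c=1) U(c=1) X(c=3) R(c=3) D(c=6)]
  20. access D: HIT, count now 7. Cache: [V(c=1) U(c=1) X(c=3) R(c=3) D(c=7)]
Total: 10 hits, 10 misses, 5 evictions

Hit rate = 10/20 = 1/2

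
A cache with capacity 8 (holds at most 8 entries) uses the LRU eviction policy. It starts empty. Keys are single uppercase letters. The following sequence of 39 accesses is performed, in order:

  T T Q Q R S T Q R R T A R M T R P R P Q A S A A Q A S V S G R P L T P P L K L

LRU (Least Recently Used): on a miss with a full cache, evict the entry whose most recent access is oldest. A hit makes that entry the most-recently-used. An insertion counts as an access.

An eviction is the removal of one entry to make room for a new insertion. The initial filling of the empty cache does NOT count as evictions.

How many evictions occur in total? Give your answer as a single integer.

Answer: 4

Derivation:
LRU simulation (capacity=8):
  1. access T: MISS. Cache (LRU->MRU): [T]
  2. access T: HIT. Cache (LRU->MRU): [T]
  3. access Q: MISS. Cache (LRU->MRU): [T Q]
  4. access Q: HIT. Cache (LRU->MRU): [T Q]
  5. access R: MISS. Cache (LRU->MRU): [T Q R]
  6. access S: MISS. Cache (LRU->MRU): [T Q R S]
  7. access T: HIT. Cache (LRU->MRU): [Q R S T]
  8. access Q: HIT. Cache (LRU->MRU): [R S T Q]
  9. access R: HIT. Cache (LRU->MRU): [S T Q R]
  10. access R: HIT. Cache (LRU->MRU): [S T Q R]
  11. access T: HIT. Cache (LRU->MRU): [S Q R T]
  12. access A: MISS. Cache (LRU->MRU): [S Q R T A]
  13. access R: HIT. Cache (LRU->MRU): [S Q T A R]
  14. access M: MISS. Cache (LRU->MRU): [S Q T A R M]
  15. access T: HIT. Cache (LRU->MRU): [S Q A R M T]
  16. access R: HIT. Cache (LRU->MRU): [S Q A M T R]
  17. access P: MISS. Cache (LRU->MRU): [S Q A M T R P]
  18. access R: HIT. Cache (LRU->MRU): [S Q A M T P R]
  19. access P: HIT. Cache (LRU->MRU): [S Q A M T R P]
  20. access Q: HIT. Cache (LRU->MRU): [S A M T R P Q]
  21. access A: HIT. Cache (LRU->MRU): [S M T R P Q A]
  22. access S: HIT. Cache (LRU->MRU): [M T R P Q A S]
  23. access A: HIT. Cache (LRU->MRU): [M T R P Q S A]
  24. access A: HIT. Cache (LRU->MRU): [M T R P Q S A]
  25. access Q: HIT. Cache (LRU->MRU): [M T R P S A Q]
  26. access A: HIT. Cache (LRU->MRU): [M T R P S Q A]
  27. access S: HIT. Cache (LRU->MRU): [M T R P Q A S]
  28. access V: MISS. Cache (LRU->MRU): [M T R P Q A S V]
  29. access S: HIT. Cache (LRU->MRU): [M T R P Q A V S]
  30. access G: MISS, evict M. Cache (LRU->MRU): [T R P Q A V S G]
  31. access R: HIT. Cache (LRU->MRU): [T P Q A V S G R]
  32. access P: HIT. Cache (LRU->MRU): [T Q A V S G R P]
  33. access L: MISS, evict T. Cache (LRU->MRU): [Q A V S G R P L]
  34. access T: MISS, evict Q. Cache (LRU->MRU): [A V S G R P L T]
  35. access P: HIT. Cache (LRU->MRU): [A V S G R L T P]
  36. access P: HIT. Cache (LRU->MRU): [A V S G R L T P]
  37. access L: HIT. Cache (LRU->MRU): [A V S G R T P L]
  38. access K: MISS, evict A. Cache (LRU->MRU): [V S G R T P L K]
  39. access L: HIT. Cache (LRU->MRU): [V S G R T P K L]
Total: 27 hits, 12 misses, 4 evictions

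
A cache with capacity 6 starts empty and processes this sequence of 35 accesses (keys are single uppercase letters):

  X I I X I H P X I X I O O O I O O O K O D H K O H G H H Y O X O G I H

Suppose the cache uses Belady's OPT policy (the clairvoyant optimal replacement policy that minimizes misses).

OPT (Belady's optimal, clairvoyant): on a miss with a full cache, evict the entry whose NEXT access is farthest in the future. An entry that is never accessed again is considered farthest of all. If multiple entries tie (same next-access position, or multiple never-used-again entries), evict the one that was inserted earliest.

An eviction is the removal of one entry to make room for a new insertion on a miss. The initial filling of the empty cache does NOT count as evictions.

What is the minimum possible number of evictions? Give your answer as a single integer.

OPT (Belady) simulation (capacity=6):
  1. access X: MISS. Cache: [X]
  2. access I: MISS. Cache: [X I]
  3. access I: HIT. Next use of I: step 5. Cache: [X I]
  4. access X: HIT. Next use of X: step 8. Cache: [X I]
  5. access I: HIT. Next use of I: step 9. Cache: [X I]
  6. access H: MISS. Cache: [X I H]
  7. access P: MISS. Cache: [X I H P]
  8. access X: HIT. Next use of X: step 10. Cache: [X I H P]
  9. access I: HIT. Next use of I: step 11. Cache: [X I H P]
  10. access X: HIT. Next use of X: step 31. Cache: [X I H P]
  11. access I: HIT. Next use of I: step 15. Cache: [X I H P]
  12. access O: MISS. Cache: [X I H P O]
  13. access O: HIT. Next use of O: step 14. Cache: [X I H P O]
  14. access O: HIT. Next use of O: step 16. Cache: [X I H P O]
  15. access I: HIT. Next use of I: step 34. Cache: [X I H P O]
  16. access O: HIT. Next use of O: step 17. Cache: [X I H P O]
  17. access O: HIT. Next use of O: step 18. Cache: [X I H P O]
  18. access O: HIT. Next use of O: step 20. Cache: [X I H P O]
  19. access K: MISS. Cache: [X I H P O K]
  20. access O: HIT. Next use of O: step 24. Cache: [X I H P O K]
  21. access D: MISS, evict P (next use: never). Cache: [X I H O K D]
  22. access H: HIT. Next use of H: step 25. Cache: [X I H O K D]
  23. access K: HIT. Next use of K: never. Cache: [X I H O K D]
  24. access O: HIT. Next use of O: step 30. Cache: [X I H O K D]
  25. access H: HIT. Next use of H: step 27. Cache: [X I H O K D]
  26. access G: MISS, evict K (next use: never). Cache: [X I H O D G]
  27. access H: HIT. Next use of H: step 28. Cache: [X I H O D G]
  28. access H: HIT. Next use of H: step 35. Cache: [X I H O D G]
  29. access Y: MISS, evict D (next use: never). Cache: [X I H O G Y]
  30. access O: HIT. Next use of O: step 32. Cache: [X I H O G Y]
  31. access X: HIT. Next use of X: never. Cache: [X I H O G Y]
  32. access O: HIT. Next use of O: never. Cache: [X I H O G Y]
  33. access G: HIT. Next use of G: never. Cache: [X I H O G Y]
  34. access I: HIT. Next use of I: never. Cache: [X I H O G Y]
  35. access H: HIT. Next use of H: never. Cache: [X I H O G Y]
Total: 26 hits, 9 misses, 3 evictions

Answer: 3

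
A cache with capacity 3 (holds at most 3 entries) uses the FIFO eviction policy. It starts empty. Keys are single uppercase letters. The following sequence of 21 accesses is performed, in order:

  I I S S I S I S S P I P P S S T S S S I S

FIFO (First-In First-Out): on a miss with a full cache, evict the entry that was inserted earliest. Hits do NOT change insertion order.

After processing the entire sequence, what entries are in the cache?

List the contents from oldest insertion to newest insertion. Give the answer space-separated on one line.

FIFO simulation (capacity=3):
  1. access I: MISS. Cache (old->new): [I]
  2. access I: HIT. Cache (old->new): [I]
  3. access S: MISS. Cache (old->new): [I S]
  4. access S: HIT. Cache (old->new): [I S]
  5. access I: HIT. Cache (old->new): [I S]
  6. access S: HIT. Cache (old->new): [I S]
  7. access I: HIT. Cache (old->new): [I S]
  8. access S: HIT. Cache (old->new): [I S]
  9. access S: HIT. Cache (old->new): [I S]
  10. access P: MISS. Cache (old->new): [I S P]
  11. access I: HIT. Cache (old->new): [I S P]
  12. access P: HIT. Cache (old->new): [I S P]
  13. access P: HIT. Cache (old->new): [I S P]
  14. access S: HIT. Cache (old->new): [I S P]
  15. access S: HIT. Cache (old->new): [I S P]
  16. access T: MISS, evict I. Cache (old->new): [S P T]
  17. access S: HIT. Cache (old->new): [S P T]
  18. access S: HIT. Cache (old->new): [S P T]
  19. access S: HIT. Cache (old->new): [S P T]
  20. access I: MISS, evict S. Cache (old->new): [P T I]
  21. access S: MISS, evict P. Cache (old->new): [T I S]
Total: 15 hits, 6 misses, 3 evictions

Answer: T I S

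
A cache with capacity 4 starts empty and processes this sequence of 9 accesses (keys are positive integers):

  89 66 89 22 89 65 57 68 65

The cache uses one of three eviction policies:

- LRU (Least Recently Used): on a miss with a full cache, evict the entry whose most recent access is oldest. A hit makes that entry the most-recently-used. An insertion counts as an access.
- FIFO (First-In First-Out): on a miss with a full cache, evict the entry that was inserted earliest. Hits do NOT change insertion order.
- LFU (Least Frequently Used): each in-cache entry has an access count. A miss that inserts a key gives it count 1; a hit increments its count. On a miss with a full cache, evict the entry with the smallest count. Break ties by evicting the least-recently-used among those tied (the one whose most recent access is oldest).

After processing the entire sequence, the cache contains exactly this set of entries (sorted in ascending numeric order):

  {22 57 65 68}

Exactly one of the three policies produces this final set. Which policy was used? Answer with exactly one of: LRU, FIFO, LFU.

Answer: FIFO

Derivation:
Simulating under each policy and comparing final sets:
  LRU: final set = {57 65 68 89} -> differs
  FIFO: final set = {22 57 65 68} -> MATCHES target
  LFU: final set = {57 65 68 89} -> differs
Only FIFO produces the target set.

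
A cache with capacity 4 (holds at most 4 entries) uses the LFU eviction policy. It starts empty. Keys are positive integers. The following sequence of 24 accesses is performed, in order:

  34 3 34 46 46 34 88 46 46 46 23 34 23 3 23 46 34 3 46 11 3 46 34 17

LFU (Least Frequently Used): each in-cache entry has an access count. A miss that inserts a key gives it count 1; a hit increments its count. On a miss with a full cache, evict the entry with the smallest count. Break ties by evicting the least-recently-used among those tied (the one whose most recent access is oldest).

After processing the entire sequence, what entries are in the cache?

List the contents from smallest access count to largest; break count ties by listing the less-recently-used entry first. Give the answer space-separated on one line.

Answer: 17 23 34 46

Derivation:
LFU simulation (capacity=4):
  1. access 34: MISS. Cache: [34(c=1)]
  2. access 3: MISS. Cache: [34(c=1) 3(c=1)]
  3. access 34: HIT, count now 2. Cache: [3(c=1) 34(c=2)]
  4. access 46: MISS. Cache: [3(c=1) 46(c=1) 34(c=2)]
  5. access 46: HIT, count now 2. Cache: [3(c=1) 34(c=2) 46(c=2)]
  6. access 34: HIT, count now 3. Cache: [3(c=1) 46(c=2) 34(c=3)]
  7. access 88: MISS. Cache: [3(c=1) 88(c=1) 46(c=2) 34(c=3)]
  8. access 46: HIT, count now 3. Cache: [3(c=1) 88(c=1) 34(c=3) 46(c=3)]
  9. access 46: HIT, count now 4. Cache: [3(c=1) 88(c=1) 34(c=3) 46(c=4)]
  10. access 46: HIT, count now 5. Cache: [3(c=1) 88(c=1) 34(c=3) 46(c=5)]
  11. access 23: MISS, evict 3(c=1). Cache: [88(c=1) 23(c=1) 34(c=3) 46(c=5)]
  12. access 34: HIT, count now 4. Cache: [88(c=1) 23(c=1) 34(c=4) 46(c=5)]
  13. access 23: HIT, count now 2. Cache: [88(c=1) 23(c=2) 34(c=4) 46(c=5)]
  14. access 3: MISS, evict 88(c=1). Cache: [3(c=1) 23(c=2) 34(c=4) 46(c=5)]
  15. access 23: HIT, count now 3. Cache: [3(c=1) 23(c=3) 34(c=4) 46(c=5)]
  16. access 46: HIT, count now 6. Cache: [3(c=1) 23(c=3) 34(c=4) 46(c=6)]
  17. access 34: HIT, count now 5. Cache: [3(c=1) 23(c=3) 34(c=5) 46(c=6)]
  18. access 3: HIT, count now 2. Cache: [3(c=2) 23(c=3) 34(c=5) 46(c=6)]
  19. access 46: HIT, count now 7. Cache: [3(c=2) 23(c=3) 34(c=5) 46(c=7)]
  20. access 11: MISS, evict 3(c=2). Cache: [11(c=1) 23(c=3) 34(c=5) 46(c=7)]
  21. access 3: MISS, evict 11(c=1). Cache: [3(c=1) 23(c=3) 34(c=5) 46(c=7)]
  22. access 46: HIT, count now 8. Cache: [3(c=1) 23(c=3) 34(c=5) 46(c=8)]
  23. access 34: HIT, count now 6. Cache: [3(c=1) 23(c=3) 34(c=6) 46(c=8)]
  24. access 17: MISS, evict 3(c=1). Cache: [17(c=1) 23(c=3) 34(c=6) 46(c=8)]
Total: 15 hits, 9 misses, 5 evictions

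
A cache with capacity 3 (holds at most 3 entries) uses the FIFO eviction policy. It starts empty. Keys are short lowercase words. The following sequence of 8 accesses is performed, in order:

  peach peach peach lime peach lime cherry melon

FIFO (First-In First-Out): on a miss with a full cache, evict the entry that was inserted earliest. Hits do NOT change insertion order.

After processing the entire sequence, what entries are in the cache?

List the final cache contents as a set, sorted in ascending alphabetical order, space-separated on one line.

FIFO simulation (capacity=3):
  1. access peach: MISS. Cache (old->new): [peach]
  2. access peach: HIT. Cache (old->new): [peach]
  3. access peach: HIT. Cache (old->new): [peach]
  4. access lime: MISS. Cache (old->new): [peach lime]
  5. access peach: HIT. Cache (old->new): [peach lime]
  6. access lime: HIT. Cache (old->new): [peach lime]
  7. access cherry: MISS. Cache (old->new): [peach lime cherry]
  8. access melon: MISS, evict peach. Cache (old->new): [lime cherry melon]
Total: 4 hits, 4 misses, 1 evictions

Answer: cherry lime melon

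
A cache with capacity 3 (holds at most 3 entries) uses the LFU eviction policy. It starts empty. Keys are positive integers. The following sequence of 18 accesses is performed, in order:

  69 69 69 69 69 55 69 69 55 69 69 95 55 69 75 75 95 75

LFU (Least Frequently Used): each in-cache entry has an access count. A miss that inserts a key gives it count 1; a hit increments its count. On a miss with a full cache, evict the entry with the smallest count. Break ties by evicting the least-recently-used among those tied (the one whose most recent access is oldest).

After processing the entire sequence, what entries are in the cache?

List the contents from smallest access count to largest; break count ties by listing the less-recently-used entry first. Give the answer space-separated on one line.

Answer: 75 55 69

Derivation:
LFU simulation (capacity=3):
  1. access 69: MISS. Cache: [69(c=1)]
  2. access 69: HIT, count now 2. Cache: [69(c=2)]
  3. access 69: HIT, count now 3. Cache: [69(c=3)]
  4. access 69: HIT, count now 4. Cache: [69(c=4)]
  5. access 69: HIT, count now 5. Cache: [69(c=5)]
  6. access 55: MISS. Cache: [55(c=1) 69(c=5)]
  7. access 69: HIT, count now 6. Cache: [55(c=1) 69(c=6)]
  8. access 69: HIT, count now 7. Cache: [55(c=1) 69(c=7)]
  9. access 55: HIT, count now 2. Cache: [55(c=2) 69(c=7)]
  10. access 69: HIT, count now 8. Cache: [55(c=2) 69(c=8)]
  11. access 69: HIT, count now 9. Cache: [55(c=2) 69(c=9)]
  12. access 95: MISS. Cache: [95(c=1) 55(c=2) 69(c=9)]
  13. access 55: HIT, count now 3. Cache: [95(c=1) 55(c=3) 69(c=9)]
  14. access 69: HIT, count now 10. Cache: [95(c=1) 55(c=3) 69(c=10)]
  15. access 75: MISS, evict 95(c=1). Cache: [75(c=1) 55(c=3) 69(c=10)]
  16. access 75: HIT, count now 2. Cache: [75(c=2) 55(c=3) 69(c=10)]
  17. access 95: MISS, evict 75(c=2). Cache: [95(c=1) 55(c=3) 69(c=10)]
  18. access 75: MISS, evict 95(c=1). Cache: [75(c=1) 55(c=3) 69(c=10)]
Total: 12 hits, 6 misses, 3 evictions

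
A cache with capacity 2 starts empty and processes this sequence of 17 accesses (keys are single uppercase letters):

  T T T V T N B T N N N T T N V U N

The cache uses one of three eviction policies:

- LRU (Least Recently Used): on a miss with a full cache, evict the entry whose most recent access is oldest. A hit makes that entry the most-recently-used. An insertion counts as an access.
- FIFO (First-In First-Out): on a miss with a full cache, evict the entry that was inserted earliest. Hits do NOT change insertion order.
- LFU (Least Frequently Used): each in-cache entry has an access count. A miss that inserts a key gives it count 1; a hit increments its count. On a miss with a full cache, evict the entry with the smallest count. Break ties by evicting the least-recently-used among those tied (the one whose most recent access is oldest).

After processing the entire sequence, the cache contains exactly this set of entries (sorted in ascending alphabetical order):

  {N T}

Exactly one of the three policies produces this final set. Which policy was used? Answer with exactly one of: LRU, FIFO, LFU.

Simulating under each policy and comparing final sets:
  LRU: final set = {N U} -> differs
  FIFO: final set = {N U} -> differs
  LFU: final set = {N T} -> MATCHES target
Only LFU produces the target set.

Answer: LFU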